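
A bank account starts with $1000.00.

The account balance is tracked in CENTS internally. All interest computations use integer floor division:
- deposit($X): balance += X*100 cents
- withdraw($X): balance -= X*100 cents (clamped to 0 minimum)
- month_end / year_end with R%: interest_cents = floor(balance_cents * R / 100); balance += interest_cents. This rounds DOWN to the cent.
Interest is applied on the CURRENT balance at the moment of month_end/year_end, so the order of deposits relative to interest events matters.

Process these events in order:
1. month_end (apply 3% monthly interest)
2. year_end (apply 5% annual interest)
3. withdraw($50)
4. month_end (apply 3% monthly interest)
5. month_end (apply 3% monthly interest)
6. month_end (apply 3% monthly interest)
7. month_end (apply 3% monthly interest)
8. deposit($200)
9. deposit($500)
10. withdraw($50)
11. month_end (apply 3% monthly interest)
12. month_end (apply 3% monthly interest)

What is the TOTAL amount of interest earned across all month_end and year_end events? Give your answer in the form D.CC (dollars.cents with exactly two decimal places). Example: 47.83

After 1 (month_end (apply 3% monthly interest)): balance=$1030.00 total_interest=$30.00
After 2 (year_end (apply 5% annual interest)): balance=$1081.50 total_interest=$81.50
After 3 (withdraw($50)): balance=$1031.50 total_interest=$81.50
After 4 (month_end (apply 3% monthly interest)): balance=$1062.44 total_interest=$112.44
After 5 (month_end (apply 3% monthly interest)): balance=$1094.31 total_interest=$144.31
After 6 (month_end (apply 3% monthly interest)): balance=$1127.13 total_interest=$177.13
After 7 (month_end (apply 3% monthly interest)): balance=$1160.94 total_interest=$210.94
After 8 (deposit($200)): balance=$1360.94 total_interest=$210.94
After 9 (deposit($500)): balance=$1860.94 total_interest=$210.94
After 10 (withdraw($50)): balance=$1810.94 total_interest=$210.94
After 11 (month_end (apply 3% monthly interest)): balance=$1865.26 total_interest=$265.26
After 12 (month_end (apply 3% monthly interest)): balance=$1921.21 total_interest=$321.21

Answer: 321.21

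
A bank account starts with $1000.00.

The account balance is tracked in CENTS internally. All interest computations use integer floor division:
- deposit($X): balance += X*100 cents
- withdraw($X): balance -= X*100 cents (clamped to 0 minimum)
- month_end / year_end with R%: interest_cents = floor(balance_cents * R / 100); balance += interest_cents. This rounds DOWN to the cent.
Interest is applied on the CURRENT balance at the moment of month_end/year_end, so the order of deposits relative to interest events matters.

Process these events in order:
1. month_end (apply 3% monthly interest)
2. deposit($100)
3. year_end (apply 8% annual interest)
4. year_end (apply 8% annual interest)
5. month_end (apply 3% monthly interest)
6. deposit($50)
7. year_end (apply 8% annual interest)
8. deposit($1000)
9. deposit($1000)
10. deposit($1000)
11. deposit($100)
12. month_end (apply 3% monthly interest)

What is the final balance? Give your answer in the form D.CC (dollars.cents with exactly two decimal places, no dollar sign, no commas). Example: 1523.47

Answer: 4758.77

Derivation:
After 1 (month_end (apply 3% monthly interest)): balance=$1030.00 total_interest=$30.00
After 2 (deposit($100)): balance=$1130.00 total_interest=$30.00
After 3 (year_end (apply 8% annual interest)): balance=$1220.40 total_interest=$120.40
After 4 (year_end (apply 8% annual interest)): balance=$1318.03 total_interest=$218.03
After 5 (month_end (apply 3% monthly interest)): balance=$1357.57 total_interest=$257.57
After 6 (deposit($50)): balance=$1407.57 total_interest=$257.57
After 7 (year_end (apply 8% annual interest)): balance=$1520.17 total_interest=$370.17
After 8 (deposit($1000)): balance=$2520.17 total_interest=$370.17
After 9 (deposit($1000)): balance=$3520.17 total_interest=$370.17
After 10 (deposit($1000)): balance=$4520.17 total_interest=$370.17
After 11 (deposit($100)): balance=$4620.17 total_interest=$370.17
After 12 (month_end (apply 3% monthly interest)): balance=$4758.77 total_interest=$508.77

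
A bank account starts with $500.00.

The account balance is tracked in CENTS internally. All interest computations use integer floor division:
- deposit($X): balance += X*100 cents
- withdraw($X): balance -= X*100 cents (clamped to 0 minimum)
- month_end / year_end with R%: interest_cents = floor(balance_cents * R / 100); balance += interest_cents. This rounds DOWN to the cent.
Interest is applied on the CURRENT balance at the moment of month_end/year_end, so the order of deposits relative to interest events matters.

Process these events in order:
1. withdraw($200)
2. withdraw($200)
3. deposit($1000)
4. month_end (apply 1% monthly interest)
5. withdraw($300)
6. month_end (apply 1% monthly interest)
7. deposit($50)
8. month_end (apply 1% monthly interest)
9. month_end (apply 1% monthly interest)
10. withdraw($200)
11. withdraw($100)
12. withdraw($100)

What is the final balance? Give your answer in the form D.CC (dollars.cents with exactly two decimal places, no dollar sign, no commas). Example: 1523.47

After 1 (withdraw($200)): balance=$300.00 total_interest=$0.00
After 2 (withdraw($200)): balance=$100.00 total_interest=$0.00
After 3 (deposit($1000)): balance=$1100.00 total_interest=$0.00
After 4 (month_end (apply 1% monthly interest)): balance=$1111.00 total_interest=$11.00
After 5 (withdraw($300)): balance=$811.00 total_interest=$11.00
After 6 (month_end (apply 1% monthly interest)): balance=$819.11 total_interest=$19.11
After 7 (deposit($50)): balance=$869.11 total_interest=$19.11
After 8 (month_end (apply 1% monthly interest)): balance=$877.80 total_interest=$27.80
After 9 (month_end (apply 1% monthly interest)): balance=$886.57 total_interest=$36.57
After 10 (withdraw($200)): balance=$686.57 total_interest=$36.57
After 11 (withdraw($100)): balance=$586.57 total_interest=$36.57
After 12 (withdraw($100)): balance=$486.57 total_interest=$36.57

Answer: 486.57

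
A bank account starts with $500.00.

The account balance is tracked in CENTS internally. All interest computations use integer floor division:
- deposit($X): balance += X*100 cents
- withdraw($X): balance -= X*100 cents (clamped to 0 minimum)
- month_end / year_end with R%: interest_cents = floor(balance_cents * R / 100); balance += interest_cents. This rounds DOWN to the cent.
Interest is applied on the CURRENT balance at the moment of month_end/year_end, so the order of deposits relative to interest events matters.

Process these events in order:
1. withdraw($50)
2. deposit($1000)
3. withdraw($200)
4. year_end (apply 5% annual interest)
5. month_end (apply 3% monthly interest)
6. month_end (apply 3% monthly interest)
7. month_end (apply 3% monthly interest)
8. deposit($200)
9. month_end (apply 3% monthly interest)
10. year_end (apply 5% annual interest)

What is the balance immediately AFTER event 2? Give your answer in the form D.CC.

Answer: 1450.00

Derivation:
After 1 (withdraw($50)): balance=$450.00 total_interest=$0.00
After 2 (deposit($1000)): balance=$1450.00 total_interest=$0.00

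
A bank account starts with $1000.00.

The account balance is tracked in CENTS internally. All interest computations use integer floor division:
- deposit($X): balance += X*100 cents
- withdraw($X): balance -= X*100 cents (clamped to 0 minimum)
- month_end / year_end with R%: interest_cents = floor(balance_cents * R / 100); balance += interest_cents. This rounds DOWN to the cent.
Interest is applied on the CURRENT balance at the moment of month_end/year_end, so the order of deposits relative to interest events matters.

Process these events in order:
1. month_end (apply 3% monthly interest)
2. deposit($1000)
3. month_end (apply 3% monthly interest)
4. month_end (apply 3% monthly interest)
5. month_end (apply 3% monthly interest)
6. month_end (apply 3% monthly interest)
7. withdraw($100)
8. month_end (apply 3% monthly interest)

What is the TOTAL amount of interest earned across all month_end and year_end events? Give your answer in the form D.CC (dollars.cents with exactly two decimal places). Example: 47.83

Answer: 350.30

Derivation:
After 1 (month_end (apply 3% monthly interest)): balance=$1030.00 total_interest=$30.00
After 2 (deposit($1000)): balance=$2030.00 total_interest=$30.00
After 3 (month_end (apply 3% monthly interest)): balance=$2090.90 total_interest=$90.90
After 4 (month_end (apply 3% monthly interest)): balance=$2153.62 total_interest=$153.62
After 5 (month_end (apply 3% monthly interest)): balance=$2218.22 total_interest=$218.22
After 6 (month_end (apply 3% monthly interest)): balance=$2284.76 total_interest=$284.76
After 7 (withdraw($100)): balance=$2184.76 total_interest=$284.76
After 8 (month_end (apply 3% monthly interest)): balance=$2250.30 total_interest=$350.30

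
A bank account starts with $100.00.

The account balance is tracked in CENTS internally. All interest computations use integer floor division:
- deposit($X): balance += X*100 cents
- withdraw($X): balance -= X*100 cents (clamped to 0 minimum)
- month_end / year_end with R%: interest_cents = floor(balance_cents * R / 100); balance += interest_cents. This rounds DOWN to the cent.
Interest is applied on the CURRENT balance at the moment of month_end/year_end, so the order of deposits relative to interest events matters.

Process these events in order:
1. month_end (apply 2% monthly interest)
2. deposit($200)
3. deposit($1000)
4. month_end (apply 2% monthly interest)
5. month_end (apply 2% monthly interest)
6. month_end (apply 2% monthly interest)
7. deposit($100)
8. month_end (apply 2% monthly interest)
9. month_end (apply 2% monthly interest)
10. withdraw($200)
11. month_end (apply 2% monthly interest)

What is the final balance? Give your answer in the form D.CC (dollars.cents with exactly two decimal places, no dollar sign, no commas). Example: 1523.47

Answer: 1368.37

Derivation:
After 1 (month_end (apply 2% monthly interest)): balance=$102.00 total_interest=$2.00
After 2 (deposit($200)): balance=$302.00 total_interest=$2.00
After 3 (deposit($1000)): balance=$1302.00 total_interest=$2.00
After 4 (month_end (apply 2% monthly interest)): balance=$1328.04 total_interest=$28.04
After 5 (month_end (apply 2% monthly interest)): balance=$1354.60 total_interest=$54.60
After 6 (month_end (apply 2% monthly interest)): balance=$1381.69 total_interest=$81.69
After 7 (deposit($100)): balance=$1481.69 total_interest=$81.69
After 8 (month_end (apply 2% monthly interest)): balance=$1511.32 total_interest=$111.32
After 9 (month_end (apply 2% monthly interest)): balance=$1541.54 total_interest=$141.54
After 10 (withdraw($200)): balance=$1341.54 total_interest=$141.54
After 11 (month_end (apply 2% monthly interest)): balance=$1368.37 total_interest=$168.37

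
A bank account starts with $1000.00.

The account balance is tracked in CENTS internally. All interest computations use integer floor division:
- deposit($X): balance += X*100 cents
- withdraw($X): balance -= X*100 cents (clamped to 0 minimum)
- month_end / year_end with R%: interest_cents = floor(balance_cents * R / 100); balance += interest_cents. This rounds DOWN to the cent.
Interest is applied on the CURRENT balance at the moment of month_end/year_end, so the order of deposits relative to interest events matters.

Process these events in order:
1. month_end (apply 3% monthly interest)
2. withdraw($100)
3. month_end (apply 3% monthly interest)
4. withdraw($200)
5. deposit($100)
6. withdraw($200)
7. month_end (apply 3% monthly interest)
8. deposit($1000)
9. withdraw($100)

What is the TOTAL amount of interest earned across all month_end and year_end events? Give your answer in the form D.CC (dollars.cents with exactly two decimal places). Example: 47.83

After 1 (month_end (apply 3% monthly interest)): balance=$1030.00 total_interest=$30.00
After 2 (withdraw($100)): balance=$930.00 total_interest=$30.00
After 3 (month_end (apply 3% monthly interest)): balance=$957.90 total_interest=$57.90
After 4 (withdraw($200)): balance=$757.90 total_interest=$57.90
After 5 (deposit($100)): balance=$857.90 total_interest=$57.90
After 6 (withdraw($200)): balance=$657.90 total_interest=$57.90
After 7 (month_end (apply 3% monthly interest)): balance=$677.63 total_interest=$77.63
After 8 (deposit($1000)): balance=$1677.63 total_interest=$77.63
After 9 (withdraw($100)): balance=$1577.63 total_interest=$77.63

Answer: 77.63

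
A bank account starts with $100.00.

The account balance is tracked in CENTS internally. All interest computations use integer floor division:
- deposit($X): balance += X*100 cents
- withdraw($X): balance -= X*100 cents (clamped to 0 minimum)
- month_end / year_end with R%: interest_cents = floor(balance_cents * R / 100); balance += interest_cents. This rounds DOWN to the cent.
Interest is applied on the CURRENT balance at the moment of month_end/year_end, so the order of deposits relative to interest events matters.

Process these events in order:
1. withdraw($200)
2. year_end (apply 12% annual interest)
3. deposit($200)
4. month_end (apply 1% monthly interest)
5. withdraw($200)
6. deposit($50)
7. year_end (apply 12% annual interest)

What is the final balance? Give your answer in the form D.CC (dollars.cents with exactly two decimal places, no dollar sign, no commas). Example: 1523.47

After 1 (withdraw($200)): balance=$0.00 total_interest=$0.00
After 2 (year_end (apply 12% annual interest)): balance=$0.00 total_interest=$0.00
After 3 (deposit($200)): balance=$200.00 total_interest=$0.00
After 4 (month_end (apply 1% monthly interest)): balance=$202.00 total_interest=$2.00
After 5 (withdraw($200)): balance=$2.00 total_interest=$2.00
After 6 (deposit($50)): balance=$52.00 total_interest=$2.00
After 7 (year_end (apply 12% annual interest)): balance=$58.24 total_interest=$8.24

Answer: 58.24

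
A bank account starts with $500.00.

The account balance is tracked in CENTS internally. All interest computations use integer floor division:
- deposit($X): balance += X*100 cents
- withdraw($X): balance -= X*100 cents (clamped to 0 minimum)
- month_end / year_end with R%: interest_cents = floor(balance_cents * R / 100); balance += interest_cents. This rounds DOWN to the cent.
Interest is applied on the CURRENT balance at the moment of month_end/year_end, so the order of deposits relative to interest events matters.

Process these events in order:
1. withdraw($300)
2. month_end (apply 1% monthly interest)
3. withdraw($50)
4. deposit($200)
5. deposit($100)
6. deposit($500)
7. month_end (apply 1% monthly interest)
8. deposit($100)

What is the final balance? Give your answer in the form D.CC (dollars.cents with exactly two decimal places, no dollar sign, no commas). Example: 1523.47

Answer: 1061.52

Derivation:
After 1 (withdraw($300)): balance=$200.00 total_interest=$0.00
After 2 (month_end (apply 1% monthly interest)): balance=$202.00 total_interest=$2.00
After 3 (withdraw($50)): balance=$152.00 total_interest=$2.00
After 4 (deposit($200)): balance=$352.00 total_interest=$2.00
After 5 (deposit($100)): balance=$452.00 total_interest=$2.00
After 6 (deposit($500)): balance=$952.00 total_interest=$2.00
After 7 (month_end (apply 1% monthly interest)): balance=$961.52 total_interest=$11.52
After 8 (deposit($100)): balance=$1061.52 total_interest=$11.52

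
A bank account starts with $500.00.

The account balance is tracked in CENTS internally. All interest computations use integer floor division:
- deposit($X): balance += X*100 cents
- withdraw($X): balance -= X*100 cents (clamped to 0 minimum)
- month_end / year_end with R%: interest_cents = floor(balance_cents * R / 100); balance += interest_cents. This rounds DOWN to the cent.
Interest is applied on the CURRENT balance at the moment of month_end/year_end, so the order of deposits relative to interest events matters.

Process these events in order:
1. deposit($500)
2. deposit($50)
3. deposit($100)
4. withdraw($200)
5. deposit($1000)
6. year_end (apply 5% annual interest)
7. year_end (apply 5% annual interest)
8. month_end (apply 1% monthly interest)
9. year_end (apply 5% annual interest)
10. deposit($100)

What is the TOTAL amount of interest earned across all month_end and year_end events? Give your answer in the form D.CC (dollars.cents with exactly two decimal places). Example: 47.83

After 1 (deposit($500)): balance=$1000.00 total_interest=$0.00
After 2 (deposit($50)): balance=$1050.00 total_interest=$0.00
After 3 (deposit($100)): balance=$1150.00 total_interest=$0.00
After 4 (withdraw($200)): balance=$950.00 total_interest=$0.00
After 5 (deposit($1000)): balance=$1950.00 total_interest=$0.00
After 6 (year_end (apply 5% annual interest)): balance=$2047.50 total_interest=$97.50
After 7 (year_end (apply 5% annual interest)): balance=$2149.87 total_interest=$199.87
After 8 (month_end (apply 1% monthly interest)): balance=$2171.36 total_interest=$221.36
After 9 (year_end (apply 5% annual interest)): balance=$2279.92 total_interest=$329.92
After 10 (deposit($100)): balance=$2379.92 total_interest=$329.92

Answer: 329.92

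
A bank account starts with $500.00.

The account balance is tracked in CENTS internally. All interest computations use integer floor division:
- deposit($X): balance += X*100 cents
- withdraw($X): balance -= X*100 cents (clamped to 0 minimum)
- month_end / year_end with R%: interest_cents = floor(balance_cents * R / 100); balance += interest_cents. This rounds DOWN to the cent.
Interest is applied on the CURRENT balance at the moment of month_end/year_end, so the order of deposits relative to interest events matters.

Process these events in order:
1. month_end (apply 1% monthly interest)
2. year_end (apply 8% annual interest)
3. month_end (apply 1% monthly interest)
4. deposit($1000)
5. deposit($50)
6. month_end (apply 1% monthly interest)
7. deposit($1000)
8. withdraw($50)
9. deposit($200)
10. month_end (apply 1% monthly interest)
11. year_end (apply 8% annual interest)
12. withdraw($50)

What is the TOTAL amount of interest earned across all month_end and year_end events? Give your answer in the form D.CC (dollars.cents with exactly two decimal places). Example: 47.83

Answer: 318.07

Derivation:
After 1 (month_end (apply 1% monthly interest)): balance=$505.00 total_interest=$5.00
After 2 (year_end (apply 8% annual interest)): balance=$545.40 total_interest=$45.40
After 3 (month_end (apply 1% monthly interest)): balance=$550.85 total_interest=$50.85
After 4 (deposit($1000)): balance=$1550.85 total_interest=$50.85
After 5 (deposit($50)): balance=$1600.85 total_interest=$50.85
After 6 (month_end (apply 1% monthly interest)): balance=$1616.85 total_interest=$66.85
After 7 (deposit($1000)): balance=$2616.85 total_interest=$66.85
After 8 (withdraw($50)): balance=$2566.85 total_interest=$66.85
After 9 (deposit($200)): balance=$2766.85 total_interest=$66.85
After 10 (month_end (apply 1% monthly interest)): balance=$2794.51 total_interest=$94.51
After 11 (year_end (apply 8% annual interest)): balance=$3018.07 total_interest=$318.07
After 12 (withdraw($50)): balance=$2968.07 total_interest=$318.07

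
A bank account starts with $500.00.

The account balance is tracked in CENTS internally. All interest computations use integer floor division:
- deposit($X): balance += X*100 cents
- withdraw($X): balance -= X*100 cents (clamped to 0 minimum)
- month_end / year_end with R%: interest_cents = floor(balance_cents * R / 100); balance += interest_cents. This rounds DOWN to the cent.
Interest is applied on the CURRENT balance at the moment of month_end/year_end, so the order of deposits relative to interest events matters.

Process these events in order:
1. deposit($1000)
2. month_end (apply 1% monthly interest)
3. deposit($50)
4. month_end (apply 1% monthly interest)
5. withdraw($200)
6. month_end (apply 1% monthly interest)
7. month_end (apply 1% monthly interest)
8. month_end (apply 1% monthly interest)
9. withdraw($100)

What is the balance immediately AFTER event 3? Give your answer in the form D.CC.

Answer: 1565.00

Derivation:
After 1 (deposit($1000)): balance=$1500.00 total_interest=$0.00
After 2 (month_end (apply 1% monthly interest)): balance=$1515.00 total_interest=$15.00
After 3 (deposit($50)): balance=$1565.00 total_interest=$15.00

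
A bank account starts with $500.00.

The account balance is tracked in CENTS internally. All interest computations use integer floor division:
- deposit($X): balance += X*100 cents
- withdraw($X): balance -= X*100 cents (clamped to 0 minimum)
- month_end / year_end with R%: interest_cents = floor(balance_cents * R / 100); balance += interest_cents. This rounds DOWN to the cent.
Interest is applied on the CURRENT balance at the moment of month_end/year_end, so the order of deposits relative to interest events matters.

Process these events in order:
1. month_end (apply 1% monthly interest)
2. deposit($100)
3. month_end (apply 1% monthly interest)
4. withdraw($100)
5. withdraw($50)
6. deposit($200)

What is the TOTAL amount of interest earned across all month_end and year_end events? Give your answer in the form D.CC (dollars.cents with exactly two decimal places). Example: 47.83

Answer: 11.05

Derivation:
After 1 (month_end (apply 1% monthly interest)): balance=$505.00 total_interest=$5.00
After 2 (deposit($100)): balance=$605.00 total_interest=$5.00
After 3 (month_end (apply 1% monthly interest)): balance=$611.05 total_interest=$11.05
After 4 (withdraw($100)): balance=$511.05 total_interest=$11.05
After 5 (withdraw($50)): balance=$461.05 total_interest=$11.05
After 6 (deposit($200)): balance=$661.05 total_interest=$11.05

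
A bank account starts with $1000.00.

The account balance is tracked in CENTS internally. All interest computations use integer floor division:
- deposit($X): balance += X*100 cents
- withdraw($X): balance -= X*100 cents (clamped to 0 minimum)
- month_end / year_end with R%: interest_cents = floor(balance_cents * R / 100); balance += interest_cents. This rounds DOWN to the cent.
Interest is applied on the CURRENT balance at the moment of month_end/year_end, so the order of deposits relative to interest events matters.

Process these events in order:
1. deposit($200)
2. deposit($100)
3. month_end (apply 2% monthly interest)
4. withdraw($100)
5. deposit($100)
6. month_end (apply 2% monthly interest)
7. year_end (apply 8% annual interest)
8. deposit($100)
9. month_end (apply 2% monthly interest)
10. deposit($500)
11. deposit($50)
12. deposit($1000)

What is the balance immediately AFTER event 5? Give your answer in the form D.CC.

Answer: 1326.00

Derivation:
After 1 (deposit($200)): balance=$1200.00 total_interest=$0.00
After 2 (deposit($100)): balance=$1300.00 total_interest=$0.00
After 3 (month_end (apply 2% monthly interest)): balance=$1326.00 total_interest=$26.00
After 4 (withdraw($100)): balance=$1226.00 total_interest=$26.00
After 5 (deposit($100)): balance=$1326.00 total_interest=$26.00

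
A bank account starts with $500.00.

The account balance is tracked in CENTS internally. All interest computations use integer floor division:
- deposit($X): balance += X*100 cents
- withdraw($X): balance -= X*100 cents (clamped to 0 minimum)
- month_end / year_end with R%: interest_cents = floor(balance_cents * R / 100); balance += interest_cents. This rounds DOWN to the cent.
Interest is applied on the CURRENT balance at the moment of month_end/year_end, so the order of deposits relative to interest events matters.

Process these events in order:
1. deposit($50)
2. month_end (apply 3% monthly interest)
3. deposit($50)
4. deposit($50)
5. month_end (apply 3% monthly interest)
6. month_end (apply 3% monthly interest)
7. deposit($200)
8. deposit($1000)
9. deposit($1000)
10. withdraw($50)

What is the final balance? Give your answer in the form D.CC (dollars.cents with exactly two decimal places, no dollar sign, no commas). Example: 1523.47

After 1 (deposit($50)): balance=$550.00 total_interest=$0.00
After 2 (month_end (apply 3% monthly interest)): balance=$566.50 total_interest=$16.50
After 3 (deposit($50)): balance=$616.50 total_interest=$16.50
After 4 (deposit($50)): balance=$666.50 total_interest=$16.50
After 5 (month_end (apply 3% monthly interest)): balance=$686.49 total_interest=$36.49
After 6 (month_end (apply 3% monthly interest)): balance=$707.08 total_interest=$57.08
After 7 (deposit($200)): balance=$907.08 total_interest=$57.08
After 8 (deposit($1000)): balance=$1907.08 total_interest=$57.08
After 9 (deposit($1000)): balance=$2907.08 total_interest=$57.08
After 10 (withdraw($50)): balance=$2857.08 total_interest=$57.08

Answer: 2857.08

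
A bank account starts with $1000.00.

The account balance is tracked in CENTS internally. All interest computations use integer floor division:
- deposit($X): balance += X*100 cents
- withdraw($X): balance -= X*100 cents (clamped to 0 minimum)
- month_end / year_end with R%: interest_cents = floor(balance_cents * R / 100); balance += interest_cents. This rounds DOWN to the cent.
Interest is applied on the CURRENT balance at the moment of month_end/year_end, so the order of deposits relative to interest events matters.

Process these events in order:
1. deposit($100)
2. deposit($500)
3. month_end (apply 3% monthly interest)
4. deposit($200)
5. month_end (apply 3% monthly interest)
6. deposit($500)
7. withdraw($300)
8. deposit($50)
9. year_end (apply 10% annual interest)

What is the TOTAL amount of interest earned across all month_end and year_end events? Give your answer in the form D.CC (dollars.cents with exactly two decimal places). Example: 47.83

Answer: 318.78

Derivation:
After 1 (deposit($100)): balance=$1100.00 total_interest=$0.00
After 2 (deposit($500)): balance=$1600.00 total_interest=$0.00
After 3 (month_end (apply 3% monthly interest)): balance=$1648.00 total_interest=$48.00
After 4 (deposit($200)): balance=$1848.00 total_interest=$48.00
After 5 (month_end (apply 3% monthly interest)): balance=$1903.44 total_interest=$103.44
After 6 (deposit($500)): balance=$2403.44 total_interest=$103.44
After 7 (withdraw($300)): balance=$2103.44 total_interest=$103.44
After 8 (deposit($50)): balance=$2153.44 total_interest=$103.44
After 9 (year_end (apply 10% annual interest)): balance=$2368.78 total_interest=$318.78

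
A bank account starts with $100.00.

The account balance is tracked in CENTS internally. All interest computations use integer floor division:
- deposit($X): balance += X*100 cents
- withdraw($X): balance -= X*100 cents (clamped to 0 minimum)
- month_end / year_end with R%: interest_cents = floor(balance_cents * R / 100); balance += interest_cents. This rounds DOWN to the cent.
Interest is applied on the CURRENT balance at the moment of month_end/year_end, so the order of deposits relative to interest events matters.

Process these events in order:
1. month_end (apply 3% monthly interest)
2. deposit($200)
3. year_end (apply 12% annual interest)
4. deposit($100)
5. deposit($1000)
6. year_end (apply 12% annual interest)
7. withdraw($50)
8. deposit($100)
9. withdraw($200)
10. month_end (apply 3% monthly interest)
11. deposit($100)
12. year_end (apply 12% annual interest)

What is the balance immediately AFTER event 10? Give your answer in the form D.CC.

After 1 (month_end (apply 3% monthly interest)): balance=$103.00 total_interest=$3.00
After 2 (deposit($200)): balance=$303.00 total_interest=$3.00
After 3 (year_end (apply 12% annual interest)): balance=$339.36 total_interest=$39.36
After 4 (deposit($100)): balance=$439.36 total_interest=$39.36
After 5 (deposit($1000)): balance=$1439.36 total_interest=$39.36
After 6 (year_end (apply 12% annual interest)): balance=$1612.08 total_interest=$212.08
After 7 (withdraw($50)): balance=$1562.08 total_interest=$212.08
After 8 (deposit($100)): balance=$1662.08 total_interest=$212.08
After 9 (withdraw($200)): balance=$1462.08 total_interest=$212.08
After 10 (month_end (apply 3% monthly interest)): balance=$1505.94 total_interest=$255.94

Answer: 1505.94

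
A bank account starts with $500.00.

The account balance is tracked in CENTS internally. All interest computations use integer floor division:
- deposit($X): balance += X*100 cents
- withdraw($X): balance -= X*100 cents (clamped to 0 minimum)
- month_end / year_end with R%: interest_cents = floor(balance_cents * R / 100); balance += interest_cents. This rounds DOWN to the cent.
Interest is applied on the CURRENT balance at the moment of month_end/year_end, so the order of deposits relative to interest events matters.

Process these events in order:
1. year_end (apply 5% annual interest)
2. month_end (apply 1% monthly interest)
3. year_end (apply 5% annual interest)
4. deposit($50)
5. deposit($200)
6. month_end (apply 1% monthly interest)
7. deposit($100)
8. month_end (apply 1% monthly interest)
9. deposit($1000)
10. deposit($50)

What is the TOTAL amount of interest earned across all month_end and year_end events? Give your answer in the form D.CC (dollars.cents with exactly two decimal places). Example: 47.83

After 1 (year_end (apply 5% annual interest)): balance=$525.00 total_interest=$25.00
After 2 (month_end (apply 1% monthly interest)): balance=$530.25 total_interest=$30.25
After 3 (year_end (apply 5% annual interest)): balance=$556.76 total_interest=$56.76
After 4 (deposit($50)): balance=$606.76 total_interest=$56.76
After 5 (deposit($200)): balance=$806.76 total_interest=$56.76
After 6 (month_end (apply 1% monthly interest)): balance=$814.82 total_interest=$64.82
After 7 (deposit($100)): balance=$914.82 total_interest=$64.82
After 8 (month_end (apply 1% monthly interest)): balance=$923.96 total_interest=$73.96
After 9 (deposit($1000)): balance=$1923.96 total_interest=$73.96
After 10 (deposit($50)): balance=$1973.96 total_interest=$73.96

Answer: 73.96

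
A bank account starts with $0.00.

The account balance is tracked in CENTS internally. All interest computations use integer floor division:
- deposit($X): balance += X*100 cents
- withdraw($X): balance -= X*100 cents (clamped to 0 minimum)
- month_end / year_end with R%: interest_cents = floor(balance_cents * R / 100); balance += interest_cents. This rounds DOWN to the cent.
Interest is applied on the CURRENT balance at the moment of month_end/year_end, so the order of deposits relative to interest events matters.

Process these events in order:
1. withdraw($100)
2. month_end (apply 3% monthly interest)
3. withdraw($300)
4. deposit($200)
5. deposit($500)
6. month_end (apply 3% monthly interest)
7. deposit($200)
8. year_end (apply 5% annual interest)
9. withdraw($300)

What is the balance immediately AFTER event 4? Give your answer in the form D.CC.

After 1 (withdraw($100)): balance=$0.00 total_interest=$0.00
After 2 (month_end (apply 3% monthly interest)): balance=$0.00 total_interest=$0.00
After 3 (withdraw($300)): balance=$0.00 total_interest=$0.00
After 4 (deposit($200)): balance=$200.00 total_interest=$0.00

Answer: 200.00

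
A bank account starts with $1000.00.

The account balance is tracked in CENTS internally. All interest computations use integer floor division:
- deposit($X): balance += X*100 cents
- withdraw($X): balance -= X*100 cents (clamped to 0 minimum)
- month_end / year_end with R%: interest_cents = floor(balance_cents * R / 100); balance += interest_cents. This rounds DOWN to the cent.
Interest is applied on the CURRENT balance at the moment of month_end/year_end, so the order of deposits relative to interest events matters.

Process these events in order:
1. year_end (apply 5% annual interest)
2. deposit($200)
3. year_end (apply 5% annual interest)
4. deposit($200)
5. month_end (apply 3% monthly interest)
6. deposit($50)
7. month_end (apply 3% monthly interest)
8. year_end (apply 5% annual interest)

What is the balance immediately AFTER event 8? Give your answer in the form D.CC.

After 1 (year_end (apply 5% annual interest)): balance=$1050.00 total_interest=$50.00
After 2 (deposit($200)): balance=$1250.00 total_interest=$50.00
After 3 (year_end (apply 5% annual interest)): balance=$1312.50 total_interest=$112.50
After 4 (deposit($200)): balance=$1512.50 total_interest=$112.50
After 5 (month_end (apply 3% monthly interest)): balance=$1557.87 total_interest=$157.87
After 6 (deposit($50)): balance=$1607.87 total_interest=$157.87
After 7 (month_end (apply 3% monthly interest)): balance=$1656.10 total_interest=$206.10
After 8 (year_end (apply 5% annual interest)): balance=$1738.90 total_interest=$288.90

Answer: 1738.90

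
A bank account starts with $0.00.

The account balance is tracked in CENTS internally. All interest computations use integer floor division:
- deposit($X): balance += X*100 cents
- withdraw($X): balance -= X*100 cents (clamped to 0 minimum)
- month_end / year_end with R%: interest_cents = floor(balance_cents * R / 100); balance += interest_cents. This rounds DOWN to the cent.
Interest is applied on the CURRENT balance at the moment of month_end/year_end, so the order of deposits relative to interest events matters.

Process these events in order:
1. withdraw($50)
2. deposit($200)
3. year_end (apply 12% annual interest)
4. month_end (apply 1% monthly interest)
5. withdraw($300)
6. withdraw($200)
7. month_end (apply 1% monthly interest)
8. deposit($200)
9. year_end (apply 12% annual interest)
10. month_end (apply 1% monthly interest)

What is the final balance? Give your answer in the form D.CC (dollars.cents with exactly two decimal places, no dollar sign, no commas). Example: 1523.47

After 1 (withdraw($50)): balance=$0.00 total_interest=$0.00
After 2 (deposit($200)): balance=$200.00 total_interest=$0.00
After 3 (year_end (apply 12% annual interest)): balance=$224.00 total_interest=$24.00
After 4 (month_end (apply 1% monthly interest)): balance=$226.24 total_interest=$26.24
After 5 (withdraw($300)): balance=$0.00 total_interest=$26.24
After 6 (withdraw($200)): balance=$0.00 total_interest=$26.24
After 7 (month_end (apply 1% monthly interest)): balance=$0.00 total_interest=$26.24
After 8 (deposit($200)): balance=$200.00 total_interest=$26.24
After 9 (year_end (apply 12% annual interest)): balance=$224.00 total_interest=$50.24
After 10 (month_end (apply 1% monthly interest)): balance=$226.24 total_interest=$52.48

Answer: 226.24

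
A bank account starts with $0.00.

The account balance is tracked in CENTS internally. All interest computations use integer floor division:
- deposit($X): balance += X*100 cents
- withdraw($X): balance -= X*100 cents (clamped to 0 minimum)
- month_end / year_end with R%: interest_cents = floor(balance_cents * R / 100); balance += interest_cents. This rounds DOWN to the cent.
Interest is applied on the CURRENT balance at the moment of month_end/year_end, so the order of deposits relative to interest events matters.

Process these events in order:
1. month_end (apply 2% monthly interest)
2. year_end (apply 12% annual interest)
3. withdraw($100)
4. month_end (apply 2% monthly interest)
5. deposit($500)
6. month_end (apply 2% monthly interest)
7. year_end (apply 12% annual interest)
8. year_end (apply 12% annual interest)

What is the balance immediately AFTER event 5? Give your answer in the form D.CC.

Answer: 500.00

Derivation:
After 1 (month_end (apply 2% monthly interest)): balance=$0.00 total_interest=$0.00
After 2 (year_end (apply 12% annual interest)): balance=$0.00 total_interest=$0.00
After 3 (withdraw($100)): balance=$0.00 total_interest=$0.00
After 4 (month_end (apply 2% monthly interest)): balance=$0.00 total_interest=$0.00
After 5 (deposit($500)): balance=$500.00 total_interest=$0.00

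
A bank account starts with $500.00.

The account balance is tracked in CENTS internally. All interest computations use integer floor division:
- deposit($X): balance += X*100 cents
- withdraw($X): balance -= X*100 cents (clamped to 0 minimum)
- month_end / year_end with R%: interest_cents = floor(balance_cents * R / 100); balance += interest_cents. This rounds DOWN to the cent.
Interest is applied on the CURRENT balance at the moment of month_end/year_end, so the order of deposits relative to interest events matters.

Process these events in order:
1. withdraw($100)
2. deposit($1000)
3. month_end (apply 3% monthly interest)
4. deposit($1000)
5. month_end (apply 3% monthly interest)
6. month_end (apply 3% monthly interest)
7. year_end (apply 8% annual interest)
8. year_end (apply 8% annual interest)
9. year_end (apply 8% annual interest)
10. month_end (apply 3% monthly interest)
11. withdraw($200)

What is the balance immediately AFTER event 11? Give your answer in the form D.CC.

After 1 (withdraw($100)): balance=$400.00 total_interest=$0.00
After 2 (deposit($1000)): balance=$1400.00 total_interest=$0.00
After 3 (month_end (apply 3% monthly interest)): balance=$1442.00 total_interest=$42.00
After 4 (deposit($1000)): balance=$2442.00 total_interest=$42.00
After 5 (month_end (apply 3% monthly interest)): balance=$2515.26 total_interest=$115.26
After 6 (month_end (apply 3% monthly interest)): balance=$2590.71 total_interest=$190.71
After 7 (year_end (apply 8% annual interest)): balance=$2797.96 total_interest=$397.96
After 8 (year_end (apply 8% annual interest)): balance=$3021.79 total_interest=$621.79
After 9 (year_end (apply 8% annual interest)): balance=$3263.53 total_interest=$863.53
After 10 (month_end (apply 3% monthly interest)): balance=$3361.43 total_interest=$961.43
After 11 (withdraw($200)): balance=$3161.43 total_interest=$961.43

Answer: 3161.43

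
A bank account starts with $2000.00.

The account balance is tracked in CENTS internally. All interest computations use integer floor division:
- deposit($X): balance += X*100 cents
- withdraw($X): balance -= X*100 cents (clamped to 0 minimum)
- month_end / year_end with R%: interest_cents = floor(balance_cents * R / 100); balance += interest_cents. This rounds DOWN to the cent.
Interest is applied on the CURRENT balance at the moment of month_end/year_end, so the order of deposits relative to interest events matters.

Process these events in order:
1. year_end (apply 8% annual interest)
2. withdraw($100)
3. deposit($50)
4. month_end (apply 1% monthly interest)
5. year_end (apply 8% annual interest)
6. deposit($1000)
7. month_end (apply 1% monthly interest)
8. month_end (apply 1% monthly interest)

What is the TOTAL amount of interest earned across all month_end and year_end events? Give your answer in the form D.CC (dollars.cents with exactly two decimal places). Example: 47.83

Answer: 417.93

Derivation:
After 1 (year_end (apply 8% annual interest)): balance=$2160.00 total_interest=$160.00
After 2 (withdraw($100)): balance=$2060.00 total_interest=$160.00
After 3 (deposit($50)): balance=$2110.00 total_interest=$160.00
After 4 (month_end (apply 1% monthly interest)): balance=$2131.10 total_interest=$181.10
After 5 (year_end (apply 8% annual interest)): balance=$2301.58 total_interest=$351.58
After 6 (deposit($1000)): balance=$3301.58 total_interest=$351.58
After 7 (month_end (apply 1% monthly interest)): balance=$3334.59 total_interest=$384.59
After 8 (month_end (apply 1% monthly interest)): balance=$3367.93 total_interest=$417.93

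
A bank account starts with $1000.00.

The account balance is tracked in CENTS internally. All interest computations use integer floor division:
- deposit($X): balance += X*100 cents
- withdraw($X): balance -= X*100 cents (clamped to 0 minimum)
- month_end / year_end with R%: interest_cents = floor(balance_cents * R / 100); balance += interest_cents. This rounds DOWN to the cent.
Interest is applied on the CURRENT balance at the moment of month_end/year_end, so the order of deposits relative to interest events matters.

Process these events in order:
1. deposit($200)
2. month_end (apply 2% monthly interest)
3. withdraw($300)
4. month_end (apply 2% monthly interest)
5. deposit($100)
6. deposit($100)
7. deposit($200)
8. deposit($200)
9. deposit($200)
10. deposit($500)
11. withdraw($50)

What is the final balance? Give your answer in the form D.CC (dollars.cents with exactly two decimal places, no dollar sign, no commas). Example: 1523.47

Answer: 2192.48

Derivation:
After 1 (deposit($200)): balance=$1200.00 total_interest=$0.00
After 2 (month_end (apply 2% monthly interest)): balance=$1224.00 total_interest=$24.00
After 3 (withdraw($300)): balance=$924.00 total_interest=$24.00
After 4 (month_end (apply 2% monthly interest)): balance=$942.48 total_interest=$42.48
After 5 (deposit($100)): balance=$1042.48 total_interest=$42.48
After 6 (deposit($100)): balance=$1142.48 total_interest=$42.48
After 7 (deposit($200)): balance=$1342.48 total_interest=$42.48
After 8 (deposit($200)): balance=$1542.48 total_interest=$42.48
After 9 (deposit($200)): balance=$1742.48 total_interest=$42.48
After 10 (deposit($500)): balance=$2242.48 total_interest=$42.48
After 11 (withdraw($50)): balance=$2192.48 total_interest=$42.48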